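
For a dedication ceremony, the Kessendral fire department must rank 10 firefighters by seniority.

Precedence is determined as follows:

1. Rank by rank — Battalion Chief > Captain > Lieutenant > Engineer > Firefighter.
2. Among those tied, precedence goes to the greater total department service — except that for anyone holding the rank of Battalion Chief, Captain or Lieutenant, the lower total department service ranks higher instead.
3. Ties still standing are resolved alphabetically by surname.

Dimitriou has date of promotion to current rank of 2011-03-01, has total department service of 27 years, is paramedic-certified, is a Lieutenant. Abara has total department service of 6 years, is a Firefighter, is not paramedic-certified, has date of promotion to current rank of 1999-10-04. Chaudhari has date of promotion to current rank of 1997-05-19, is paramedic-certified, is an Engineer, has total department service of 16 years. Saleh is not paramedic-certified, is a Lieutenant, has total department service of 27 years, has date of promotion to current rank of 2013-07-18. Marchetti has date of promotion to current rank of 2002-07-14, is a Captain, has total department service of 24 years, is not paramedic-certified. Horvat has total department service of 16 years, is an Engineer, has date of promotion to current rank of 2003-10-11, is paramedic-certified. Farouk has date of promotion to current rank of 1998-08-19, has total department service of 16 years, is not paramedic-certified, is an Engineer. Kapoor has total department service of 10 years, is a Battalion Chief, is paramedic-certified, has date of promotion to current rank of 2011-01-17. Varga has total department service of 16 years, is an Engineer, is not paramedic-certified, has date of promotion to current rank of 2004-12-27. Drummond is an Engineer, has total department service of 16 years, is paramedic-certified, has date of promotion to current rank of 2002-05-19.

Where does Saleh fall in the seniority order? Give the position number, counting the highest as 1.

4

By rank: Kapoor (Battalion Chief); then Marchetti (Captain); then Dimitriou and Saleh (Lieutenant); then Chaudhari, Drummond, Farouk, Horvat and Varga (Engineer); then Abara (Firefighter).
Dimitriou and Saleh both have total department service 27 years, so the next rule applies.
Among Dimitriou and Saleh, alphabetically by surname: Dimitriou before Saleh.
Chaudhari, Drummond, Farouk, Horvat and Varga all have total department service 16 years, so the next rule applies.
Among Chaudhari, Drummond, Farouk, Horvat and Varga, alphabetically by surname: Chaudhari before Drummond before Farouk before Horvat before Varga.
Order: Kapoor, Marchetti, Dimitriou, Saleh, Chaudhari, Drummond, Farouk, Horvat, Varga, Abara. So position 4.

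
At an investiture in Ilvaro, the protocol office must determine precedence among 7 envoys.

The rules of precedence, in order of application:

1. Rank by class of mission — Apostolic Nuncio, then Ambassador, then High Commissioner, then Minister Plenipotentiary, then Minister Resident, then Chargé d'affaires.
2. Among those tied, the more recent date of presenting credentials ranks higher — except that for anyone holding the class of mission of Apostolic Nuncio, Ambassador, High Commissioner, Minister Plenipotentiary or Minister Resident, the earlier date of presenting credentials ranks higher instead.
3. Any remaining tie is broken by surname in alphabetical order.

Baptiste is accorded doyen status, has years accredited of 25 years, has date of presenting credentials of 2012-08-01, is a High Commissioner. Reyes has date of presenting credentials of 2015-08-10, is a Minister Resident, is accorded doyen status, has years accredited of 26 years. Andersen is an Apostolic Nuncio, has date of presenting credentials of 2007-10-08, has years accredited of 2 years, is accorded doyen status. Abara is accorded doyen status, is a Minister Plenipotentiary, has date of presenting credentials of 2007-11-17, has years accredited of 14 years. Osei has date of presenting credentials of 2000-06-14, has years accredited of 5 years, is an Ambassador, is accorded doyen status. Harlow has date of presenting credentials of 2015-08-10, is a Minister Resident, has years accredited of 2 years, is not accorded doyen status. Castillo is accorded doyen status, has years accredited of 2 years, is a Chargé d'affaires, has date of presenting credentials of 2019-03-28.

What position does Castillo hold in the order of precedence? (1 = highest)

7

By class of mission: Andersen (Apostolic Nuncio); then Osei (Ambassador); then Baptiste (High Commissioner); then Abara (Minister Plenipotentiary); then Harlow and Reyes (Minister Resident); then Castillo (Chargé d'affaires).
Harlow and Reyes both have date of presenting credentials 2015-08-10, so the next rule applies.
Among Harlow and Reyes, alphabetically by surname: Harlow before Reyes.
Order: Andersen, Osei, Baptiste, Abara, Harlow, Reyes, Castillo. So position 7.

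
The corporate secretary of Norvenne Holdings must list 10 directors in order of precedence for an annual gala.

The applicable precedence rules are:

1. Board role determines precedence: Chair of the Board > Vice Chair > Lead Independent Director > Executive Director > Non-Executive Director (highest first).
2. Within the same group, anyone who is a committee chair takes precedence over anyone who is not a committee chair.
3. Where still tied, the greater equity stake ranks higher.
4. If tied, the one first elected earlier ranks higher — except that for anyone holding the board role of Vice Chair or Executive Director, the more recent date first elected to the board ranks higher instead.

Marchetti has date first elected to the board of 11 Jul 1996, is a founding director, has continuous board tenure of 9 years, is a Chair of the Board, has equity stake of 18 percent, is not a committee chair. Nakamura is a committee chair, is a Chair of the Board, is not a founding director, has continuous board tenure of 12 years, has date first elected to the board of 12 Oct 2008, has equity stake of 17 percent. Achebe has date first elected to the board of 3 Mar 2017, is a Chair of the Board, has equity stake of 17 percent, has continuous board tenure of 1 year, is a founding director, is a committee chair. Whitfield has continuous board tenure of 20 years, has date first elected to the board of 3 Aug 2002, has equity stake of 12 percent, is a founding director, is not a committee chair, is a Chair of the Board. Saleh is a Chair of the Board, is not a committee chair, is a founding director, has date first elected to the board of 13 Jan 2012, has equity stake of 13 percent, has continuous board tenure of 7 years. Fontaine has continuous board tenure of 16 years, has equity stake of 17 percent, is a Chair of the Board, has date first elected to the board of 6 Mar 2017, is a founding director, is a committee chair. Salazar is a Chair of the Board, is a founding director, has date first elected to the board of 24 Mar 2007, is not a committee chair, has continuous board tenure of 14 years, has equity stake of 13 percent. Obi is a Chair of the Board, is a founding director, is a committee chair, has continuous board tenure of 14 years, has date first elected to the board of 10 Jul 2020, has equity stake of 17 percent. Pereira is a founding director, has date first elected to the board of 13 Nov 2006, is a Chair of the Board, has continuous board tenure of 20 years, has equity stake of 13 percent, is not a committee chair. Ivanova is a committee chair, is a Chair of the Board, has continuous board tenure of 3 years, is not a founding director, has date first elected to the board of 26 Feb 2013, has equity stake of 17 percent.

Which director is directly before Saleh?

By board role: Nakamura, Ivanova, Achebe, Fontaine, Obi, Marchetti, Pereira, Salazar, Saleh and Whitfield (Chair of the Board).
Among Nakamura, Ivanova, Achebe, Fontaine, Obi, Marchetti, Pereira, Salazar, Saleh and Whitfield, a committee chair before not a committee chair: Nakamura, Ivanova, Achebe, Fontaine and Obi (a committee chair) before Marchetti, Pereira, Salazar, Saleh and Whitfield (not a committee chair).
Nakamura, Ivanova, Achebe, Fontaine and Obi all have equity stake 17 percent, so the next rule applies.
Among Nakamura, Ivanova, Achebe, Fontaine and Obi, by date first elected to the board (earlier first): Nakamura (12 Oct 2008) before Ivanova (26 Feb 2013) before Achebe (3 Mar 2017) before Fontaine (6 Mar 2017) before Obi (10 Jul 2020).
Among Marchetti, Pereira, Salazar, Saleh and Whitfield, by equity stake (higher first): Marchetti (18 percent) before Pereira, Salazar and Saleh (13 percent) before Whitfield (12 percent).
Among Pereira, Salazar and Saleh, by date first elected to the board (earlier first): Pereira (13 Nov 2006) before Salazar (24 Mar 2007) before Saleh (13 Jan 2012).
Order: Nakamura, Ivanova, Achebe, Fontaine, Obi, Marchetti, Pereira, Salazar, Saleh, Whitfield.

Salazar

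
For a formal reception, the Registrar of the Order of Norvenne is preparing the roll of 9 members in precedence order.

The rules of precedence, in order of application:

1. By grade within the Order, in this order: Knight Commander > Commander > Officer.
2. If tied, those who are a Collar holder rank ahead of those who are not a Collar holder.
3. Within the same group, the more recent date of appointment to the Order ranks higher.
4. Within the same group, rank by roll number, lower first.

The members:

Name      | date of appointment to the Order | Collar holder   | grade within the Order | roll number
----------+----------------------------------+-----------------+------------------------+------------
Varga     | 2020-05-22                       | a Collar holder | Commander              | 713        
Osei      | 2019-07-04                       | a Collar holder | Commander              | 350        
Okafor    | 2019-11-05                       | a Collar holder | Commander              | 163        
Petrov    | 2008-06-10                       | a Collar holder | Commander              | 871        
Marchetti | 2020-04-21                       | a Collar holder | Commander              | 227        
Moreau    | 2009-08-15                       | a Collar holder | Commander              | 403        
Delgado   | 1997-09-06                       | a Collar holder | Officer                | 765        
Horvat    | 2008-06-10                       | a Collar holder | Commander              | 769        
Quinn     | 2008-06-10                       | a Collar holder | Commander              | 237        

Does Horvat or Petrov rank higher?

Horvat

By grade within the Order: Varga, Marchetti, Okafor, Osei, Moreau, Quinn, Horvat and Petrov (Commander); then Delgado (Officer).
Varga, Marchetti, Okafor, Osei, Moreau, Quinn, Horvat and Petrov are each a Collar holder, so the next rule applies.
Among Varga, Marchetti, Okafor, Osei, Moreau, Quinn, Horvat and Petrov, by date of appointment to the Order (later first): Varga (2020-05-22) before Marchetti (2020-04-21) before Okafor (2019-11-05) before Osei (2019-07-04) before Moreau (2009-08-15) before Quinn, Horvat and Petrov (2008-06-10).
Among Quinn, Horvat and Petrov, by roll number (lower first): Quinn (237) before Horvat (769) before Petrov (871).
So Horvat takes precedence.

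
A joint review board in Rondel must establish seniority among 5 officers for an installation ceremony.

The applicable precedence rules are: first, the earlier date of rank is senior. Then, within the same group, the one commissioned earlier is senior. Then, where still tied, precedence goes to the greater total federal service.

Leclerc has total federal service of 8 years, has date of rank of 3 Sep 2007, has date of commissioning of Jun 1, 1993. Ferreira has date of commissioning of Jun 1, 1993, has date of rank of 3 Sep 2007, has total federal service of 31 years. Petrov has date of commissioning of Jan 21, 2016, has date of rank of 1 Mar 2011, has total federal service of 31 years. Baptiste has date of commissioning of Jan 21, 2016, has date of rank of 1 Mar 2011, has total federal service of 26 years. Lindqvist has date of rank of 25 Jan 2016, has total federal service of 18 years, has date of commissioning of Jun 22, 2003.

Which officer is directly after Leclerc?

Petrov

By date of rank (earlier first): Ferreira and Leclerc (both 3 Sep 2007); then Petrov and Baptiste (both 1 Mar 2011); then Lindqvist (25 Jan 2016).
Ferreira and Leclerc both have date of commissioning Jun 1, 1993, so the next rule applies.
Among Ferreira and Leclerc, by total federal service (higher first): Ferreira (31 years) before Leclerc (8 years).
Petrov and Baptiste both have date of commissioning Jan 21, 2016, so the next rule applies.
Among Petrov and Baptiste, by total federal service (higher first): Petrov (31 years) before Baptiste (26 years).
Order: Ferreira, Leclerc, Petrov, Baptiste, Lindqvist.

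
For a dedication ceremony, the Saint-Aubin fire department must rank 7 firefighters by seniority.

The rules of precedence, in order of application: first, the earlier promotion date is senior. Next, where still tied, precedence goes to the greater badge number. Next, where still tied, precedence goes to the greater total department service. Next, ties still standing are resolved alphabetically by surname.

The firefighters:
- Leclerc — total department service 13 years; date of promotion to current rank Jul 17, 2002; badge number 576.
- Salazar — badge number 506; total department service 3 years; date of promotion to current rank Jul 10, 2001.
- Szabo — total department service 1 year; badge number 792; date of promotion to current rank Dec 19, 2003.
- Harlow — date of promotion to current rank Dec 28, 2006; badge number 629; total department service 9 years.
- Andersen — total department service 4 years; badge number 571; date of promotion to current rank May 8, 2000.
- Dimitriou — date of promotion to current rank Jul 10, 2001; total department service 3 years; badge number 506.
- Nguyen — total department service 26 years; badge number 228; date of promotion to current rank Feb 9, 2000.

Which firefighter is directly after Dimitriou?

By date of promotion to current rank (earlier first): Nguyen (Feb 9, 2000); then Andersen (May 8, 2000); then Dimitriou and Salazar (both Jul 10, 2001); then Leclerc (Jul 17, 2002); then Szabo (Dec 19, 2003); then Harlow (Dec 28, 2006).
Dimitriou and Salazar both have badge number 506, so the next rule applies.
Dimitriou and Salazar both have total department service 3 years, so the next rule applies.
Among Dimitriou and Salazar, alphabetically by surname: Dimitriou before Salazar.
Order: Nguyen, Andersen, Dimitriou, Salazar, Leclerc, Szabo, Harlow.

Salazar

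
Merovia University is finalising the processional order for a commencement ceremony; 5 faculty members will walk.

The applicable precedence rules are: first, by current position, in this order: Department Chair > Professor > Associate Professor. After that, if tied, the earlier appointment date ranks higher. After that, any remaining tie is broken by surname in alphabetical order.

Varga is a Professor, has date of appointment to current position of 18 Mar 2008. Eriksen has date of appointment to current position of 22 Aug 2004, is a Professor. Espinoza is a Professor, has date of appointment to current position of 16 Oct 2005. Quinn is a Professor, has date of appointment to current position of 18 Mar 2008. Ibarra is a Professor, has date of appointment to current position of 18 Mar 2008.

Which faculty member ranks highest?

By current position: Eriksen, Espinoza, Ibarra, Quinn and Varga (Professor).
Among Eriksen, Espinoza, Ibarra, Quinn and Varga, by date of appointment to current position (earlier first): Eriksen (22 Aug 2004) before Espinoza (16 Oct 2005) before Ibarra, Quinn and Varga (18 Mar 2008).
Among Ibarra, Quinn and Varga, alphabetically by surname: Ibarra before Quinn before Varga.
Order: Eriksen, Espinoza, Ibarra, Quinn, Varga.

Eriksen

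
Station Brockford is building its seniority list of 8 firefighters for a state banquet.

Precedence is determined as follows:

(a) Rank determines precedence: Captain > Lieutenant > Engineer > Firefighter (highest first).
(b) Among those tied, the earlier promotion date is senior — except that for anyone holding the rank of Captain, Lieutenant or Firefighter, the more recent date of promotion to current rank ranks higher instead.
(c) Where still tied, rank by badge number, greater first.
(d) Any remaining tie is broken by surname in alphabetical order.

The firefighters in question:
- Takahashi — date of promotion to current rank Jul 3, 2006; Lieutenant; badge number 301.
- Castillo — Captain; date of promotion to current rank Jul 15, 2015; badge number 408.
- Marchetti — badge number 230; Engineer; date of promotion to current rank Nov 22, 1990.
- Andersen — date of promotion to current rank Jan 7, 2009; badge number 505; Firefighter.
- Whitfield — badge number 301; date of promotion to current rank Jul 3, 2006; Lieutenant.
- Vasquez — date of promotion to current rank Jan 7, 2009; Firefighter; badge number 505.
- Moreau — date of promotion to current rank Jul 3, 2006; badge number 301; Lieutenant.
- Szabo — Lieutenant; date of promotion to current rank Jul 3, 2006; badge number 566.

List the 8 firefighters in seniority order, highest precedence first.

Castillo, Szabo, Moreau, Takahashi, Whitfield, Marchetti, Andersen, Vasquez

By rank: Castillo (Captain); then Szabo, Moreau, Takahashi and Whitfield (Lieutenant); then Marchetti (Engineer); then Andersen and Vasquez (Firefighter).
Szabo, Moreau, Takahashi and Whitfield all have date of promotion to current rank Jul 3, 2006, so the next rule applies.
Among Szabo, Moreau, Takahashi and Whitfield, by badge number (higher first): Szabo (566) before Moreau, Takahashi and Whitfield (301).
Among Moreau, Takahashi and Whitfield, alphabetically by surname: Moreau before Takahashi before Whitfield.
Andersen and Vasquez both have date of promotion to current rank Jan 7, 2009, so the next rule applies.
Andersen and Vasquez both have badge number 505, so the next rule applies.
Among Andersen and Vasquez, alphabetically by surname: Andersen before Vasquez.
Full order: Castillo, Szabo, Moreau, Takahashi, Whitfield, Marchetti, Andersen, Vasquez.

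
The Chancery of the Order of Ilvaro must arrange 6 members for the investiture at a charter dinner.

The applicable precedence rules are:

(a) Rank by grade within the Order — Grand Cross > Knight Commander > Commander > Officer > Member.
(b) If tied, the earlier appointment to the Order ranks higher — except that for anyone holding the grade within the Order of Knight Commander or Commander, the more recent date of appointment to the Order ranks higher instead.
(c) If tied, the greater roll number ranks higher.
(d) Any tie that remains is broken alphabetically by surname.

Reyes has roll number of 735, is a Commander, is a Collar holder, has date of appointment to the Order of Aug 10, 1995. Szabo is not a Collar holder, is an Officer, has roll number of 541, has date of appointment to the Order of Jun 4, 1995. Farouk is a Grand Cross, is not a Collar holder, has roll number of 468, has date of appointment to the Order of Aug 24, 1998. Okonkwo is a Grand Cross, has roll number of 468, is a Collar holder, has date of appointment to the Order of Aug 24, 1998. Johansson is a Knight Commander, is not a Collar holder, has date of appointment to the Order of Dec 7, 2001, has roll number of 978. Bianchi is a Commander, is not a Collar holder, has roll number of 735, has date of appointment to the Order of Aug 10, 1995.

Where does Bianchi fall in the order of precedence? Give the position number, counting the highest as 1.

By grade within the Order: Farouk and Okonkwo (Grand Cross); then Johansson (Knight Commander); then Bianchi and Reyes (Commander); then Szabo (Officer).
Farouk and Okonkwo both have date of appointment to the Order Aug 24, 1998, so the next rule applies.
Farouk and Okonkwo both have roll number 468, so the next rule applies.
Among Farouk and Okonkwo, alphabetically by surname: Farouk before Okonkwo.
Bianchi and Reyes both have date of appointment to the Order Aug 10, 1995, so the next rule applies.
Bianchi and Reyes both have roll number 735, so the next rule applies.
Among Bianchi and Reyes, alphabetically by surname: Bianchi before Reyes.
Order: Farouk, Okonkwo, Johansson, Bianchi, Reyes, Szabo. So position 4.

4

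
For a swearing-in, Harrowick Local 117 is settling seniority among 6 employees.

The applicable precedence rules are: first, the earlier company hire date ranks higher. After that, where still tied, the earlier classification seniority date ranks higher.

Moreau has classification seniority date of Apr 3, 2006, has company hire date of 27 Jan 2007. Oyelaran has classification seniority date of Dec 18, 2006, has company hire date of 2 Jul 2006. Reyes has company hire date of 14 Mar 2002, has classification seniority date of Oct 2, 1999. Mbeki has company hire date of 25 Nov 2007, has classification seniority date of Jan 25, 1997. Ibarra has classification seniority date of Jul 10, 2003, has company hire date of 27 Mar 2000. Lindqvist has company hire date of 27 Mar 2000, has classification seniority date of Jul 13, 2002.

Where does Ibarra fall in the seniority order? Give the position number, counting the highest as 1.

By company hire date (earlier first): Lindqvist and Ibarra (both 27 Mar 2000); then Reyes (14 Mar 2002); then Oyelaran (2 Jul 2006); then Moreau (27 Jan 2007); then Mbeki (25 Nov 2007).
Among Lindqvist and Ibarra, by classification seniority date (earlier first): Lindqvist (Jul 13, 2002) before Ibarra (Jul 10, 2003).
Order: Lindqvist, Ibarra, Reyes, Oyelaran, Moreau, Mbeki. So position 2.

2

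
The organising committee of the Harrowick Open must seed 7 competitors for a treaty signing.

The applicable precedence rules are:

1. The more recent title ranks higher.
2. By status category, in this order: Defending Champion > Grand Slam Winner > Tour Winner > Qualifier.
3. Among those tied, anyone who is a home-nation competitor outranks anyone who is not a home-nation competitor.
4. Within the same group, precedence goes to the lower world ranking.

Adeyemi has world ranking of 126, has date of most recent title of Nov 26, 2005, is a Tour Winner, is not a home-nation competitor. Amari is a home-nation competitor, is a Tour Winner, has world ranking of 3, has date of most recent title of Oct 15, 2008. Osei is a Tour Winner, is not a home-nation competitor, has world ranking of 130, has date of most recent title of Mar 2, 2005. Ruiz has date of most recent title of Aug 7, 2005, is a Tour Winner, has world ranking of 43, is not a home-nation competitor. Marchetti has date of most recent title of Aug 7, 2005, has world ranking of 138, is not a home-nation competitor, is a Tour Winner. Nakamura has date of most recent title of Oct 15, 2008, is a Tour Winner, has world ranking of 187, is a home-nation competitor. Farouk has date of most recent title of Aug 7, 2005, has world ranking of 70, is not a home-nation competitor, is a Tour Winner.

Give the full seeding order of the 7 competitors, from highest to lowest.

By date of most recent title (later first): Amari and Nakamura (both Oct 15, 2008); then Adeyemi (Nov 26, 2005); then Ruiz, Farouk and Marchetti (each Aug 7, 2005); then Osei (Mar 2, 2005).
Amari and Nakamura are each Tour Winner, so the next rule applies.
Amari and Nakamura are each a home-nation competitor, so the next rule applies.
Among Amari and Nakamura, by world ranking (lower first): Amari (3) before Nakamura (187).
Ruiz, Farouk and Marchetti are each Tour Winner, so the next rule applies.
Ruiz, Farouk and Marchetti are each not a home-nation competitor, so the next rule applies.
Among Ruiz, Farouk and Marchetti, by world ranking (lower first): Ruiz (43) before Farouk (70) before Marchetti (138).
Full order: Amari, Nakamura, Adeyemi, Ruiz, Farouk, Marchetti, Osei.

Amari, Nakamura, Adeyemi, Ruiz, Farouk, Marchetti, Osei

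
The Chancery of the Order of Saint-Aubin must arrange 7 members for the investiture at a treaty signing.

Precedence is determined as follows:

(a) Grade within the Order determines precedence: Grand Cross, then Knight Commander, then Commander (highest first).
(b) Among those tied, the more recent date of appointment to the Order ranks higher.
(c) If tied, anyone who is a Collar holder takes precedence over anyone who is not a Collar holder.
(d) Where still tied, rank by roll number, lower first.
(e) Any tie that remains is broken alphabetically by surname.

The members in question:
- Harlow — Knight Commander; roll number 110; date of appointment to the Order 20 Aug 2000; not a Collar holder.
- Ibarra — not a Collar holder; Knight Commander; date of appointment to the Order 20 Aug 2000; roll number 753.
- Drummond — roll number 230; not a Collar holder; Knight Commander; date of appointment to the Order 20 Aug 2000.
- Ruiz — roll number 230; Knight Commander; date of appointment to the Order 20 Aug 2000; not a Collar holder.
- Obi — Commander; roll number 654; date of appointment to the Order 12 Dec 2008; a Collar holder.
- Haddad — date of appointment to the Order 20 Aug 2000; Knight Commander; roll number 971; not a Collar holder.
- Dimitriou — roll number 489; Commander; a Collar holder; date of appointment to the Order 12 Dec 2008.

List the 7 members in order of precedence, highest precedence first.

By grade within the Order: Harlow, Drummond, Ruiz, Ibarra and Haddad (Knight Commander); then Dimitriou and Obi (Commander).
Harlow, Drummond, Ruiz, Ibarra and Haddad all have date of appointment to the Order 20 Aug 2000, so the next rule applies.
Harlow, Drummond, Ruiz, Ibarra and Haddad are each not a Collar holder, so the next rule applies.
Among Harlow, Drummond, Ruiz, Ibarra and Haddad, by roll number (lower first): Harlow (110) before Drummond and Ruiz (230) before Ibarra (753) before Haddad (971).
Among Drummond and Ruiz, alphabetically by surname: Drummond before Ruiz.
Dimitriou and Obi both have date of appointment to the Order 12 Dec 2008, so the next rule applies.
Dimitriou and Obi are each a Collar holder, so the next rule applies.
Among Dimitriou and Obi, by roll number (lower first): Dimitriou (489) before Obi (654).
Full order: Harlow, Drummond, Ruiz, Ibarra, Haddad, Dimitriou, Obi.

Harlow, Drummond, Ruiz, Ibarra, Haddad, Dimitriou, Obi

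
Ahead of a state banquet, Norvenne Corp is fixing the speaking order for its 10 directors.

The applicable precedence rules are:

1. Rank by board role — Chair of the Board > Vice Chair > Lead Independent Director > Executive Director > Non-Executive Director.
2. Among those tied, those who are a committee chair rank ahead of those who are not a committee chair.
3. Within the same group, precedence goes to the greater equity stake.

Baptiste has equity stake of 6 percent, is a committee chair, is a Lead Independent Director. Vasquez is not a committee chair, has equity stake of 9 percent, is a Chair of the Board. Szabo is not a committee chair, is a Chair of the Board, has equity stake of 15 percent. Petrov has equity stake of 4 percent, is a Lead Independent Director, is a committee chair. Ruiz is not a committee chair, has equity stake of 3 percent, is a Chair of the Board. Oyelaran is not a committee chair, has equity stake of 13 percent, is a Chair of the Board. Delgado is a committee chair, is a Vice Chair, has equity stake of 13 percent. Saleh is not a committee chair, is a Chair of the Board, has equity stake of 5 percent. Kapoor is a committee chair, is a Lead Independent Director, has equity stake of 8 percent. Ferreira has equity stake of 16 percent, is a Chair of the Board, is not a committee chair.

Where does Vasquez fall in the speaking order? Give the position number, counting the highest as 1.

4

By board role: Ferreira, Szabo, Oyelaran, Vasquez, Saleh and Ruiz (Chair of the Board); then Delgado (Vice Chair); then Kapoor, Baptiste and Petrov (Lead Independent Director).
Ferreira, Szabo, Oyelaran, Vasquez, Saleh and Ruiz are each not a committee chair, so the next rule applies.
Among Ferreira, Szabo, Oyelaran, Vasquez, Saleh and Ruiz, by equity stake (higher first): Ferreira (16 percent) before Szabo (15 percent) before Oyelaran (13 percent) before Vasquez (9 percent) before Saleh (5 percent) before Ruiz (3 percent).
Kapoor, Baptiste and Petrov are each a committee chair, so the next rule applies.
Among Kapoor, Baptiste and Petrov, by equity stake (higher first): Kapoor (8 percent) before Baptiste (6 percent) before Petrov (4 percent).
Order: Ferreira, Szabo, Oyelaran, Vasquez, Saleh, Ruiz, Delgado, Kapoor, Baptiste, Petrov. So position 4.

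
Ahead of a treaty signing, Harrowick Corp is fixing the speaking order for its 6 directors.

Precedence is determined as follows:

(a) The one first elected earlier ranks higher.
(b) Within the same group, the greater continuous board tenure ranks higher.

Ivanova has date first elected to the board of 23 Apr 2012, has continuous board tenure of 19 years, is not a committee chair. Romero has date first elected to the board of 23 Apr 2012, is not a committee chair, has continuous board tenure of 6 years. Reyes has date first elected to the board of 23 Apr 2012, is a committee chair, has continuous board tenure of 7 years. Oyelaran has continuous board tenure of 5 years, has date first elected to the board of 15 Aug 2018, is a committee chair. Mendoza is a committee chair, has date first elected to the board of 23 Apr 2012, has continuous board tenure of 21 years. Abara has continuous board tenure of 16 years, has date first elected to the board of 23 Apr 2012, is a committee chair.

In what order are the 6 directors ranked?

By date first elected to the board (earlier first): Mendoza, Ivanova, Abara, Reyes and Romero (each 23 Apr 2012); then Oyelaran (15 Aug 2018).
Among Mendoza, Ivanova, Abara, Reyes and Romero, by continuous board tenure (higher first): Mendoza (21 years) before Ivanova (19 years) before Abara (16 years) before Reyes (7 years) before Romero (6 years).
Full order: Mendoza, Ivanova, Abara, Reyes, Romero, Oyelaran.

Mendoza, Ivanova, Abara, Reyes, Romero, Oyelaran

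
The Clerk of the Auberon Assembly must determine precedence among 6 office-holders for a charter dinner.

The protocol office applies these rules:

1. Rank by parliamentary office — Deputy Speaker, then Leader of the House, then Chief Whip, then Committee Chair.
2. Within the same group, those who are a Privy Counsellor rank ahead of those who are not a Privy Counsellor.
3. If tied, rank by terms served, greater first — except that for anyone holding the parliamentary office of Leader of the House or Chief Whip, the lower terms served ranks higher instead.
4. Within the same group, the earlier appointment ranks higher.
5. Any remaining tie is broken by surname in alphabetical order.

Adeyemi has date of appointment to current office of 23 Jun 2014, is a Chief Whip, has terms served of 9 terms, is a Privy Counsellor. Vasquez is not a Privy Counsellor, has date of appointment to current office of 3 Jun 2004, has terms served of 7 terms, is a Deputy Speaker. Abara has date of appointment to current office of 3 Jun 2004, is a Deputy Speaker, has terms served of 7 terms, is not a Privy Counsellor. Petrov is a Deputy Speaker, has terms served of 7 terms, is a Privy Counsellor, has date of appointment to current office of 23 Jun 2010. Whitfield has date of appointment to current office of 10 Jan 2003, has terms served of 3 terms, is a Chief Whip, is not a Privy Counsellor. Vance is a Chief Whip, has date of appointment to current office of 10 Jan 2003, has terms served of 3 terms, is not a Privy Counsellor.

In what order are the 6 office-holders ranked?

By parliamentary office: Petrov, Abara and Vasquez (Deputy Speaker); then Adeyemi, Vance and Whitfield (Chief Whip).
Among Petrov, Abara and Vasquez, a Privy Counsellor before not a Privy Counsellor: Petrov (a Privy Counsellor) before Abara and Vasquez (not a Privy Counsellor).
Abara and Vasquez both have terms served 7 terms, so the next rule applies.
Abara and Vasquez both have date of appointment to current office 3 Jun 2004, so the next rule applies.
Among Abara and Vasquez, alphabetically by surname: Abara before Vasquez.
Among Adeyemi, Vance and Whitfield, a Privy Counsellor before not a Privy Counsellor: Adeyemi (a Privy Counsellor) before Vance and Whitfield (not a Privy Counsellor).
Vance and Whitfield both have terms served 3 terms, so the next rule applies.
Vance and Whitfield both have date of appointment to current office 10 Jan 2003, so the next rule applies.
Among Vance and Whitfield, alphabetically by surname: Vance before Whitfield.
Full order: Petrov, Abara, Vasquez, Adeyemi, Vance, Whitfield.

Petrov, Abara, Vasquez, Adeyemi, Vance, Whitfield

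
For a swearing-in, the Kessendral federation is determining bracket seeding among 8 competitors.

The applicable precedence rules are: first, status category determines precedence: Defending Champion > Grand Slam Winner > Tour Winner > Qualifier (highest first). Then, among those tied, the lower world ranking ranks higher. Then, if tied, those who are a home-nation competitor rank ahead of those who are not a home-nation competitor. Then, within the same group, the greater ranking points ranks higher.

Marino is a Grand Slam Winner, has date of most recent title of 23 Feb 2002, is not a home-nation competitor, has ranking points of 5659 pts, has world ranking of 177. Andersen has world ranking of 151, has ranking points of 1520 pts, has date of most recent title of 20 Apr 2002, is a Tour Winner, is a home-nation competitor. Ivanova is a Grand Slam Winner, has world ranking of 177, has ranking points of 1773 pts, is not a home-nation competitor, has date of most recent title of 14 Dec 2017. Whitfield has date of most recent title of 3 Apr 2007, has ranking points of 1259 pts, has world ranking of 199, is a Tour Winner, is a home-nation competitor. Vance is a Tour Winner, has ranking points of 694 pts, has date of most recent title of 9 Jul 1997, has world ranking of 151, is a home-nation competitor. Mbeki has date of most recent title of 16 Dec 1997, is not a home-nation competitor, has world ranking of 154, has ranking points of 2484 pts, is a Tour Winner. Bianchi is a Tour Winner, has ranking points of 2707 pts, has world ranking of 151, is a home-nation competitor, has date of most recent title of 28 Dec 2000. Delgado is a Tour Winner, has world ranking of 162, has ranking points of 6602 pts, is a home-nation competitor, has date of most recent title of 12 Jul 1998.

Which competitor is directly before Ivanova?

Marino

By status category: Marino and Ivanova (Grand Slam Winner); then Bianchi, Andersen, Vance, Mbeki, Delgado and Whitfield (Tour Winner).
Marino and Ivanova both have world ranking 177, so the next rule applies.
Marino and Ivanova are each not a home-nation competitor, so the next rule applies.
Among Marino and Ivanova, by ranking points (higher first): Marino (5659 pts) before Ivanova (1773 pts).
Among Bianchi, Andersen, Vance, Mbeki, Delgado and Whitfield, by world ranking (lower first): Bianchi, Andersen and Vance (151) before Mbeki (154) before Delgado (162) before Whitfield (199).
Bianchi, Andersen and Vance are each a home-nation competitor, so the next rule applies.
Among Bianchi, Andersen and Vance, by ranking points (higher first): Bianchi (2707 pts) before Andersen (1520 pts) before Vance (694 pts).
Order: Marino, Ivanova, Bianchi, Andersen, Vance, Mbeki, Delgado, Whitfield.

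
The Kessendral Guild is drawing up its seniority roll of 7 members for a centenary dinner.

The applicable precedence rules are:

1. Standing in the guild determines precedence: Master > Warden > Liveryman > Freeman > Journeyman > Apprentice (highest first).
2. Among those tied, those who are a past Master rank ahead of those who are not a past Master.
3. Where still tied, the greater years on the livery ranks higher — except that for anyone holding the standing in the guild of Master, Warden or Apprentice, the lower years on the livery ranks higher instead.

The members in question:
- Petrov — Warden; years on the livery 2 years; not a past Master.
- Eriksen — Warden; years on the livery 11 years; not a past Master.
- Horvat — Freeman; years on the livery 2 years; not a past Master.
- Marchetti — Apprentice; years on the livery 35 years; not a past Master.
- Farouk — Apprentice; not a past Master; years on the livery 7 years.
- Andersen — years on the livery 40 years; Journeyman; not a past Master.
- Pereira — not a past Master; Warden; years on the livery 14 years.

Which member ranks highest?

Petrov

By standing in the guild: Petrov, Eriksen and Pereira (Warden); then Horvat (Freeman); then Andersen (Journeyman); then Farouk and Marchetti (Apprentice).
Petrov, Eriksen and Pereira are each not a past Master, so the next rule applies.
Among Petrov, Eriksen and Pereira, by years on the livery (lower first) (reversed rule for this group): Petrov (2 years) before Eriksen (11 years) before Pereira (14 years).
Farouk and Marchetti are each not a past Master, so the next rule applies.
Among Farouk and Marchetti, by years on the livery (lower first) (reversed rule for this group): Farouk (7 years) before Marchetti (35 years).
Order: Petrov, Eriksen, Pereira, Horvat, Andersen, Farouk, Marchetti.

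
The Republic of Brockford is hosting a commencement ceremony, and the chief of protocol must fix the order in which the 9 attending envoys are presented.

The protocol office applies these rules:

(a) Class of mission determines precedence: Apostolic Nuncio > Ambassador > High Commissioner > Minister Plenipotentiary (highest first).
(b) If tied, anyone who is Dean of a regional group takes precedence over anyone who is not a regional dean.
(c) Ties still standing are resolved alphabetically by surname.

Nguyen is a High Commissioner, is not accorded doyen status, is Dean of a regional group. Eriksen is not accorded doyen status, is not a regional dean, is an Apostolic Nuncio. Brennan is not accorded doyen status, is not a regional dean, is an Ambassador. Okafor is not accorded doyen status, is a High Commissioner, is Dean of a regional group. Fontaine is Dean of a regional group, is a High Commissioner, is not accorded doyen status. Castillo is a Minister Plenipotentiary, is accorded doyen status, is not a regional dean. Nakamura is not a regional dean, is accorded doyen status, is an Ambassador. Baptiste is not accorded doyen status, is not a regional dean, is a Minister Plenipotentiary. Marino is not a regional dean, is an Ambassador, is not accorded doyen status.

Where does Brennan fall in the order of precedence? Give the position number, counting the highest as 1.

By class of mission: Eriksen (Apostolic Nuncio); then Brennan, Marino and Nakamura (Ambassador); then Fontaine, Nguyen and Okafor (High Commissioner); then Baptiste and Castillo (Minister Plenipotentiary).
Brennan, Marino and Nakamura are each not a regional dean, so the next rule applies.
Among Brennan, Marino and Nakamura, alphabetically by surname: Brennan before Marino before Nakamura.
Fontaine, Nguyen and Okafor are each Dean of a regional group, so the next rule applies.
Among Fontaine, Nguyen and Okafor, alphabetically by surname: Fontaine before Nguyen before Okafor.
Baptiste and Castillo are each not a regional dean, so the next rule applies.
Among Baptiste and Castillo, alphabetically by surname: Baptiste before Castillo.
Order: Eriksen, Brennan, Marino, Nakamura, Fontaine, Nguyen, Okafor, Baptiste, Castillo. So position 2.

2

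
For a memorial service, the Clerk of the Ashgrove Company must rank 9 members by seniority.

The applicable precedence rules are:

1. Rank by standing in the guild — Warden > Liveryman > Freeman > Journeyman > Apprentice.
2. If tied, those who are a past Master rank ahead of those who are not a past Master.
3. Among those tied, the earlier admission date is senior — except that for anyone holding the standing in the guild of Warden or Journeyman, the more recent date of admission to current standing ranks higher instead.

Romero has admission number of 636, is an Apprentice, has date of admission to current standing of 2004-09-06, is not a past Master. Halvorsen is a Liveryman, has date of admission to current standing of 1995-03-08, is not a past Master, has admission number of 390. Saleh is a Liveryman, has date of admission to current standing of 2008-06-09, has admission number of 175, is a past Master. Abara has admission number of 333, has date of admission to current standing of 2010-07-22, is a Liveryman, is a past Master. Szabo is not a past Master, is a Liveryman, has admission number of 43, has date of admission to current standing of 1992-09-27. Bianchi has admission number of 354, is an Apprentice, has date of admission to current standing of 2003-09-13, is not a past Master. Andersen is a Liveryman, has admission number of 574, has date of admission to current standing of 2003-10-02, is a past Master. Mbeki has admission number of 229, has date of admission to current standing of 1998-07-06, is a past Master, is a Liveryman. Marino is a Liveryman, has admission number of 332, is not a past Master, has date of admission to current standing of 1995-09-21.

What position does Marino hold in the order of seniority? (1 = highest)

7

By standing in the guild: Mbeki, Andersen, Saleh, Abara, Szabo, Halvorsen and Marino (Liveryman); then Bianchi and Romero (Apprentice).
Among Mbeki, Andersen, Saleh, Abara, Szabo, Halvorsen and Marino, a past Master before not a past Master: Mbeki, Andersen, Saleh and Abara (a past Master) before Szabo, Halvorsen and Marino (not a past Master).
Among Mbeki, Andersen, Saleh and Abara, by date of admission to current standing (earlier first): Mbeki (1998-07-06) before Andersen (2003-10-02) before Saleh (2008-06-09) before Abara (2010-07-22).
Among Szabo, Halvorsen and Marino, by date of admission to current standing (earlier first): Szabo (1992-09-27) before Halvorsen (1995-03-08) before Marino (1995-09-21).
Bianchi and Romero are each not a past Master, so the next rule applies.
Among Bianchi and Romero, by date of admission to current standing (earlier first): Bianchi (2003-09-13) before Romero (2004-09-06).
Order: Mbeki, Andersen, Saleh, Abara, Szabo, Halvorsen, Marino, Bianchi, Romero. So position 7.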